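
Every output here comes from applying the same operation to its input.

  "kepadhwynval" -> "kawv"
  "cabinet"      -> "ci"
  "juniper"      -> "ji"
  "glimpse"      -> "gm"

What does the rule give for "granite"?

The transformation: move the last 2 characters to the front (rotate right by 2), then keep one character in every 3, starting at position 3 (positions 3rd, 6th, 9th, ...).
Applying both steps to "granite": "tegrani", then "gn".

gn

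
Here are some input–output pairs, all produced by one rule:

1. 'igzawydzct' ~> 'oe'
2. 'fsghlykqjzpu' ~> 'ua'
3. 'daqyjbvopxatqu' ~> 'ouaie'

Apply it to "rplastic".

ae

Each output is the input with this applied: shift every letter 11 places forward in the alphabet (wrapping around), then keep only the vowels.
Starting from "rplastic": after the first operation, "cawldetn"; after the second, "ae".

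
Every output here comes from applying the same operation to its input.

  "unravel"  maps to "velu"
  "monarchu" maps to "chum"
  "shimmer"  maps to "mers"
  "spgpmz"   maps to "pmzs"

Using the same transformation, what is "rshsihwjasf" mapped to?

Rule — move the first character to the end, then keep only the last 4 characters.
Applying both steps to "rshsihwjasf": "shsihwjasfr", then "asfr".

asfr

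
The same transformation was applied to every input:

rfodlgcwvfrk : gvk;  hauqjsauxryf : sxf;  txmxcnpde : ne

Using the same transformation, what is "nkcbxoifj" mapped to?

oj

Looking at the pairs, the operation is to keep one character in every 3, starting at position 3 (positions 3rd, 6th, 9th, ...), then delete the first character.
On "nkcbxoifj" that produces "oj".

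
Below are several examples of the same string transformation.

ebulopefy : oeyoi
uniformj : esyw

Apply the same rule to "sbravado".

cbfn

Each output is the input with this applied: shift every letter 10 places forward in the alphabet (wrapping around), then keep every other character starting from the first (positions 1st, 3rd, 5th, ...).
For "sbravado", step one produces "clbkfkny"; step two turns that into "cbfn".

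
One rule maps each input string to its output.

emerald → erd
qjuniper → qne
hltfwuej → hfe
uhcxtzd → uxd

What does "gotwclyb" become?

gwy

What's happening: keep one character in every 3, starting at position 1 (positions 1st, 4th, 7th, ...).
On "gotwclyb" that produces "gwy".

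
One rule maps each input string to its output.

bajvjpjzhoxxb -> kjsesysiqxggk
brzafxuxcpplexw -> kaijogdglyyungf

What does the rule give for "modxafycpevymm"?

What's happening: shift every letter 9 places forward in the alphabet (wrapping around).
"modxafycpevymm" → "vxmgjohlynehvv".

vxmgjohlynehvv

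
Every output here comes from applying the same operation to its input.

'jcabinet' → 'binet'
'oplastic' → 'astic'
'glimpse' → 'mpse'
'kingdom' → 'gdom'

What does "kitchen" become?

chen

The transformation: delete the first 3 characters.
"kitchen" → "chen".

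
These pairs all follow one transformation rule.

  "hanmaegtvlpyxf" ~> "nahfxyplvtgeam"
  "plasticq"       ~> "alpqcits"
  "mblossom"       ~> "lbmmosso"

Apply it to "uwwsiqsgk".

Each output is the input with this applied: move the first 3 characters to the end (rotate left by 3), then reverse the string.
Working it through for "uwwsiqsgk": intermediate "siqsgkuww", final "wwukgsqis".

wwukgsqis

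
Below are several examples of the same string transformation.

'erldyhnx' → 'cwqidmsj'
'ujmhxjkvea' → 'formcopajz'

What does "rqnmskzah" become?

Looking at the pairs, the operation is to swap the first and last characters, then shift every letter 5 places forward in the alphabet (wrapping around).
"rqnmskzah" → "hqnmskzar" → "mvsrxpefw".
(Check on "erldyhnx": → "xrldyhne" → "cwqidmsj" ✓)

mvsrxpefw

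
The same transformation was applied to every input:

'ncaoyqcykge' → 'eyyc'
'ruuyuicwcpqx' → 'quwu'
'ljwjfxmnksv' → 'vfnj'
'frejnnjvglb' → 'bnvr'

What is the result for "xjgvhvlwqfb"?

bhwj

Looking at the pairs, the operation is to keep one character in every 3, starting at position 2 (positions 2nd, 5th, 8th, ...), then swap the first and last characters.
For "xjgvhvlwqfb", step one produces "jhwb"; step two turns that into "bhwj".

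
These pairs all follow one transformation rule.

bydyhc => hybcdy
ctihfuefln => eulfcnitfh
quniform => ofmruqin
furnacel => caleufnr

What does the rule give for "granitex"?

tixergna

In each case the input is transformed by: swap the front and back halves of the string, then swap each adjacent pair of characters (1↔2, 3↔4, ...).
Starting from "granitex": after the first operation, "itexgran"; after the second, "tixergna".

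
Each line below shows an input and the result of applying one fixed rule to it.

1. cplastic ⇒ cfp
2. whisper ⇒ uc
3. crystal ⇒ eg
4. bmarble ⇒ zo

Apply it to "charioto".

The pattern: shift every letter 13 places forward in the alphabet (wrapping around) — i.e. ROT13, then keep one character in every 3, starting at position 2 (positions 2nd, 5th, 8th, ...).
"charioto" → "uvb".
(Check on "crystal": → "pelfgny" → "eg" ✓)

uvb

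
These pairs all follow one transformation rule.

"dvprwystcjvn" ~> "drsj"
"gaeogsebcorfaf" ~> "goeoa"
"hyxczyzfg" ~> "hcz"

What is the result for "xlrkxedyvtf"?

xkdt

Each output is the input with this applied: keep one character in every 3, starting at position 1 (positions 1st, 4th, 7th, ...).
Applying that to "xlrkxedyvtf" gives "xkdt".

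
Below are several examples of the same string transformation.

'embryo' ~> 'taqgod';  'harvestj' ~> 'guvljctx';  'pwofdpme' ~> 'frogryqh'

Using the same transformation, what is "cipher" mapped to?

jgtekr

In each case the input is transformed by: shift every letter 2 places forward in the alphabet (wrapping around), then swap the front and back halves of the string.
Applying both steps to "cipher": "ekrjgt", then "jgtekr".
(Check on "harvestj": → "jctxguvl" → "guvljctx" ✓)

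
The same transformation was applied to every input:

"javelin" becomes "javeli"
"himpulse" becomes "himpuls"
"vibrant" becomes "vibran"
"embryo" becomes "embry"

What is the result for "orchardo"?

orchard

The pattern: delete the last character.
Applying that to "orchardo" gives "orchard".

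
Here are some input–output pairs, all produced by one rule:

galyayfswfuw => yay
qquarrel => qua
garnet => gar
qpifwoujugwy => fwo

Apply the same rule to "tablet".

tab

Looking at the pairs, the operation is to swap the front and back halves of the string, then keep only the last 3 characters.
On "tablet": the first step gives "lettab", and the second then gives "tab".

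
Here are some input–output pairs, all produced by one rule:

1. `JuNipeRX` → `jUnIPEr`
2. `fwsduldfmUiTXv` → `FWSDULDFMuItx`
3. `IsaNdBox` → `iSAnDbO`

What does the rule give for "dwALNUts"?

DWalnuT

Rule — flip the case of every letter, then delete the last character.
On "dwALNUts": the first step gives "DWalnuTS", and the second then gives "DWalnuT".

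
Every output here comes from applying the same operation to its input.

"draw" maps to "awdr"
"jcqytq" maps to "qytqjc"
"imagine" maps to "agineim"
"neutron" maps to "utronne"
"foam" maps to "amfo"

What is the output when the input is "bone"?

The transformation: move the first 2 characters to the end (rotate left by 2).
Applying that to "bone" gives "nebo".

nebo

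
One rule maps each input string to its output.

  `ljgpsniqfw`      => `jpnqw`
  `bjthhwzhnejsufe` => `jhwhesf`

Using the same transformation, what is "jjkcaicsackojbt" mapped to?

jciscob

The pattern: keep every other character starting from the second (positions 2nd, 4th, 6th, ...).
For "jjkcaicsackojbt" the result is "jciscob".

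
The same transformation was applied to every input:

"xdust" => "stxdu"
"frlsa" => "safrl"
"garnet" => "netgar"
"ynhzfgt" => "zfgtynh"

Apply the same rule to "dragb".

The rule is to move the first 3 characters to the end (rotate left by 3).
So "dragb" becomes "gbdra".

gbdra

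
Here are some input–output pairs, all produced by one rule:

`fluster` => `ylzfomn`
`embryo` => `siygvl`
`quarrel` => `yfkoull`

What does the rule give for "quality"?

What's happening: move the last 2 characters to the front (rotate right by 2), then shift every letter 6 places backward in the alphabet (wrapping around).
"quality" → "nskoufc".

nskoufc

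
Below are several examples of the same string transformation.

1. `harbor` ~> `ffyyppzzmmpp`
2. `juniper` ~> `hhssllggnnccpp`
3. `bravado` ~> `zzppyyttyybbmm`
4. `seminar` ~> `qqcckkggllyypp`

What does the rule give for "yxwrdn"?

The rule is to shift every letter 2 places backward in the alphabet (wrapping around), then double every character.
For "yxwrdn", step one produces "wvupbl"; step two turns that into "wwvvuuppbbll".
(Check on "harbor": → "fypzmp" → "ffyyppzzmmpp" ✓)

wwvvuuppbbll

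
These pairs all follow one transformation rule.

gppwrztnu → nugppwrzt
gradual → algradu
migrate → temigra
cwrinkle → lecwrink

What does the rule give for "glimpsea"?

eaglimps

In each case the input is transformed by: move the last 2 characters to the front (rotate right by 2).
"glimpsea" → "eaglimps".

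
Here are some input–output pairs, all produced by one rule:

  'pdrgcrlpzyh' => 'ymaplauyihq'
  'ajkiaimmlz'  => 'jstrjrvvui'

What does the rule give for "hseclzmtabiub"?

qbnluivcjkrdk

The pattern: shift every letter 9 places forward in the alphabet (wrapping around).
So "hseclzmtabiub" becomes "qbnluivcjkrdk".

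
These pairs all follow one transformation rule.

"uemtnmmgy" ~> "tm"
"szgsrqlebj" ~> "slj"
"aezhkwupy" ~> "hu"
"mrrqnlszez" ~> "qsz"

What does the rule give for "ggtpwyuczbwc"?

pub

The pattern: delete the first 2 characters, then keep one character in every 3, starting at position 2 (positions 2nd, 5th, 8th, ...).
Doing the same to "ggtpwyuczbwc": "pub".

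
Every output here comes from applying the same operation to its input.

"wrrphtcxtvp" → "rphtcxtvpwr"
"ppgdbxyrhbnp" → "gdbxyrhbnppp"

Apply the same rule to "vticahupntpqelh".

icahupntpqelhvt

Looking at the pairs, the operation is to move the first 2 characters to the end (rotate left by 2).
On "vticahupntpqelh" that produces "icahupntpqelhvt".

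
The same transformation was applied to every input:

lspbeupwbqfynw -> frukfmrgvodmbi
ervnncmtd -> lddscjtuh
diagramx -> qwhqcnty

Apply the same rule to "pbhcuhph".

Looking at the pairs, the operation is to move the first 2 characters to the end (rotate left by 2), then shift every letter 10 places backward in the alphabet (wrapping around).
For "pbhcuhph" the result is "xskxfxfr".

xskxfxfr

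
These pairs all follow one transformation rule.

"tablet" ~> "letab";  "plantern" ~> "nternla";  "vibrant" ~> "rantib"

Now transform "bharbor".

rborha

In each case the input is transformed by: delete the first character, then move the first 2 characters to the end (rotate left by 2).
Applying both steps to "bharbor": "harbor", then "rborha".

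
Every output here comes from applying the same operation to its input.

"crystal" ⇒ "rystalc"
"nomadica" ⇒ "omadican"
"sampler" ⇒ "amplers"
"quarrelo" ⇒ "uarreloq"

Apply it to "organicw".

rganicwo

Looking at the pairs, the operation is to move the first character to the end.
Applying that to "organicw" gives "rganicwo".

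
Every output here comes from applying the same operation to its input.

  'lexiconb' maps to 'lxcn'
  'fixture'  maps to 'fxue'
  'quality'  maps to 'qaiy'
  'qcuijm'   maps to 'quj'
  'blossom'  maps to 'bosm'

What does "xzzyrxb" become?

Rule — keep every other character starting from the first (positions 1st, 3rd, 5th, ...).
"xzzyrxb" → "xzrb".

xzrb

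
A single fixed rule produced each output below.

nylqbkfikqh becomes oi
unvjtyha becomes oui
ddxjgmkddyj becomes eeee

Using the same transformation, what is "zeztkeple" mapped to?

aau

Each output is the input with this applied: shift every letter 1 place forward in the alphabet (wrapping around), then keep only the vowels.
For "zeztkeple", step one produces "afaulfqmf"; step two turns that into "aau".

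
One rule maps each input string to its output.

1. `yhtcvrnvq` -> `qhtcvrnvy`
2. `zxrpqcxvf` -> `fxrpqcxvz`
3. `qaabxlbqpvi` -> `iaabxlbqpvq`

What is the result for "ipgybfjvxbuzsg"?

gpgybfjvxbuzsi

The rule is to swap the first and last characters.
For "ipgybfjvxbuzsg" the result is "gpgybfjvxbuzsi".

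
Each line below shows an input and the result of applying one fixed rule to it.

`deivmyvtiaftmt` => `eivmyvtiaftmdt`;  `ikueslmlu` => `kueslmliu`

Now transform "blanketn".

lanketbn

Each output is the input with this applied: swap the first and last characters, then move the first character to the end.
On "blanketn": the first step gives "nlanketb", and the second then gives "lanketbn".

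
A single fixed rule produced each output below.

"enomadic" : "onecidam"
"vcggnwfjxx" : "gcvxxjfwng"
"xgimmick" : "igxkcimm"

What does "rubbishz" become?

burzhsib

The pattern: reverse the string, then move the last 3 characters to the front (rotate right by 3).
Applying both steps to "rubbishz": "zhsibbur", then "burzhsib".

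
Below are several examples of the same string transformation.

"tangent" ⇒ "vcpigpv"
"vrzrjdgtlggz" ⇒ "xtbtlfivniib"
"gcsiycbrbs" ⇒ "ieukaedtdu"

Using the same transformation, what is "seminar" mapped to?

Looking at the pairs, the operation is to shift every letter 2 places forward in the alphabet (wrapping around).
"seminar" → "ugokpct".

ugokpct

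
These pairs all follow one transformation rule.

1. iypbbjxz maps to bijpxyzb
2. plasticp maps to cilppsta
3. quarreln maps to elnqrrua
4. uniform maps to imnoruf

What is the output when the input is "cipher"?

The transformation: sort the characters into alphabetical order, then move the first character to the end.
For "cipher", step one produces "cehipr"; step two turns that into "ehiprc".

ehiprc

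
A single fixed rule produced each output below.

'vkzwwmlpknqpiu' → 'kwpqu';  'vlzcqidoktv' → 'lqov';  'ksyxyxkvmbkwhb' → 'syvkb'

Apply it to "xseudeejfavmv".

sdjv

Rule — keep one character in every 3, starting at position 2 (positions 2nd, 5th, 8th, ...).
On "xseudeejfavmv" that produces "sdjv".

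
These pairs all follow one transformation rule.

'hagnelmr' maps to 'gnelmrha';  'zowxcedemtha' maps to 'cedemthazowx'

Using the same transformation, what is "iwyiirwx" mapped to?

The pattern: swap the front and back halves of the string, then move the last 2 characters to the front (rotate right by 2).
Applying that to "iwyiirwx" gives "yiirwxiw".

yiirwxiw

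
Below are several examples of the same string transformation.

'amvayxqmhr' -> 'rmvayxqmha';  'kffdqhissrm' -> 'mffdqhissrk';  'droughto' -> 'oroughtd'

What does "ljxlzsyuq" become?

The pattern: swap the first and last characters.
Doing the same to "ljxlzsyuq": "qjxlzsyul".

qjxlzsyul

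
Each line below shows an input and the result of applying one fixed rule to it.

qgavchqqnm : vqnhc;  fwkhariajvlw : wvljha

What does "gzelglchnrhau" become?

Each output is the input with this applied: sort the characters into reverse alphabetical order, then keep every other character starting from the first (positions 1st, 3rd, 5th, ...).
Working it through for "gzelglchnrhau": intermediate "zurnllhhggeca", final "zrlhgea".
(Check on "qgavchqqnm": → "vqqqnmhgca" → "vqnhc" ✓)

zrlhgea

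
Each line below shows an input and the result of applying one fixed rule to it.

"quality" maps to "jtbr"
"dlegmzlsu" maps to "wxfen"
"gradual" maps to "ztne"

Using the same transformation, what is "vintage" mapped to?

In each case the input is transformed by: shift every letter 7 places backward in the alphabet (wrapping around), then keep every other character starting from the first (positions 1st, 3rd, 5th, ...).
For "vintage", step one produces "obgmtzx"; step two turns that into "ogtx".

ogtx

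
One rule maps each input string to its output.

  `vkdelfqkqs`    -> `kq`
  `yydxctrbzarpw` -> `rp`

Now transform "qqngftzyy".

The pattern: move the last character to the front, then keep only the last 2 characters.
Applying both steps to "qqngftzyy": "yqqngftzy", then "zy".

zy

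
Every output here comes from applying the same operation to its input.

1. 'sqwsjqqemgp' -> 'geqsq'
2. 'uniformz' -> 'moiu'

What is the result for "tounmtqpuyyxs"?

Rule — reverse the string, then keep every other character starting from the second (positions 2nd, 4th, 6th, ...).
Working it through for "tounmtqpuyyxs": intermediate "sxyyupqtmnuot", final "xyptno".

xyptno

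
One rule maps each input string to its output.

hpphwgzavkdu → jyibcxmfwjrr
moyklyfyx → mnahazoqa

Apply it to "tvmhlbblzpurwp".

Each output is the input with this applied: shift every letter 2 places forward in the alphabet (wrapping around), then move the first 3 characters to the end (rotate left by 3).
Working it through for "tvmhlbblzpurwp": intermediate "vxojnddnbrwtyr", final "jnddnbrwtyrvxo".

jnddnbrwtyrvxo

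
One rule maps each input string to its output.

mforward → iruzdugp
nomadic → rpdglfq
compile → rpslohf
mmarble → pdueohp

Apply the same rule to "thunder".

Rule — shift every letter 3 places forward in the alphabet (wrapping around), then move the first character to the end.
Starting from "thunder": after the first operation, "wkxqghu"; after the second, "kxqghuw".
(Check on "compile": → "frpsloh" → "rpslohf" ✓)

kxqghuw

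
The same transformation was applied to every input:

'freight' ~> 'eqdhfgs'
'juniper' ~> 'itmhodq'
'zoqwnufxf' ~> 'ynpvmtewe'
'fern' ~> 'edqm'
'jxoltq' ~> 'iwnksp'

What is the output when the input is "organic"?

nqfzmhb

In each case the input is transformed by: shift every letter 1 place backward in the alphabet (wrapping around).
For "organic" the result is "nqfzmhb".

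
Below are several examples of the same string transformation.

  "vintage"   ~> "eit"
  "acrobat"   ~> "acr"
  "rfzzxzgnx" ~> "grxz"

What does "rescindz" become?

dirz

Each output is the input with this applied: sort the characters into alphabetical order, then keep every other character starting from the second (positions 2nd, 4th, 6th, ...).
"rescindz" → "cdeinrsz" → "dirz".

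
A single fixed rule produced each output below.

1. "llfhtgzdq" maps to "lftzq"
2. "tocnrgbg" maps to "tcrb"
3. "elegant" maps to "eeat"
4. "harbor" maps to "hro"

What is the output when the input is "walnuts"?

Rule — keep every other character starting from the first (positions 1st, 3rd, 5th, ...).
"walnuts" → "wlus".

wlus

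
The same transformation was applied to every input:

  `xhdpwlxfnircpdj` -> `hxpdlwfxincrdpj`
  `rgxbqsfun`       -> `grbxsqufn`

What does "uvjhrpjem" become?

vuhjprejm

What's happening: swap each adjacent pair of characters (1↔2, 3↔4, ...).
"uvjhrpjem" → "vuhjprejm".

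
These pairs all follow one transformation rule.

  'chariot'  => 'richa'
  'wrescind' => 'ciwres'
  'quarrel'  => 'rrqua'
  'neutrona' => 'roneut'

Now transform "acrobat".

obacr

The pattern: delete the last 2 characters, then move the last 2 characters to the front (rotate right by 2).
On "acrobat": the first step gives "acrob", and the second then gives "obacr".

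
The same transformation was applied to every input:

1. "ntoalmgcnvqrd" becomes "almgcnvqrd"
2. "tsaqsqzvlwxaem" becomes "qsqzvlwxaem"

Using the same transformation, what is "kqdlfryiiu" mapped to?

lfryiiu

Rule — delete the first 3 characters.
On "kqdlfryiiu" that produces "lfryiiu".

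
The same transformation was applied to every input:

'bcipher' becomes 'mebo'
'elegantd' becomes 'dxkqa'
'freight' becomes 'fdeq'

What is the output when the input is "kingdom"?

dalj

Each output is the input with this applied: shift every letter 3 places backward in the alphabet (wrapping around), then delete the first 3 characters.
For "kingdom" the result is "dalj".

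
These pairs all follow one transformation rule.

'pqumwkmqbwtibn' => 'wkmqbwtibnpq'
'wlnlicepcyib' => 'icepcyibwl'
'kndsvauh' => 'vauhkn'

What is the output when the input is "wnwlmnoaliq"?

mnoaliqwn

The rule is to move the first 2 characters to the end (rotate left by 2), then delete the first 2 characters.
Starting from "wnwlmnoaliq": after the first operation, "wlmnoaliqwn"; after the second, "mnoaliqwn".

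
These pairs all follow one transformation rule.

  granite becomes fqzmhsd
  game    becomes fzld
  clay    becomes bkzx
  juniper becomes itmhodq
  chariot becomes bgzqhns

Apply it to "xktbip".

wjsaho

What's happening: shift every letter 1 place backward in the alphabet (wrapping around).
Applying that to "xktbip" gives "wjsaho".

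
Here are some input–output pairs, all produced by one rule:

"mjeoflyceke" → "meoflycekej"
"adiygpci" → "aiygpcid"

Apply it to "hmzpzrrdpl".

hzpzrrdplm

Each output is the input with this applied: move the first character to the end, then swap the first and last characters.
Starting from "hmzpzrrdpl": after the first operation, "mzpzrrdplh"; after the second, "hzpzrrdplm".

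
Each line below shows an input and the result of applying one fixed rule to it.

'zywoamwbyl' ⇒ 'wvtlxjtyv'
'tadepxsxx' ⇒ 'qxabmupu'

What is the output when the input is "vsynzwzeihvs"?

spvkwtwbfes

The pattern: shift every letter 3 places backward in the alphabet (wrapping around), then delete the last character.
For "vsynzwzeihvs" the result is "spvkwtwbfes".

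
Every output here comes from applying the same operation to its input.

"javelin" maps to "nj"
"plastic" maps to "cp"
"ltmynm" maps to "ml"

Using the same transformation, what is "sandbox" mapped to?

xs

The pattern: move the last character to the front, then keep only the first 2 characters.
Doing the same to "sandbox": "xs".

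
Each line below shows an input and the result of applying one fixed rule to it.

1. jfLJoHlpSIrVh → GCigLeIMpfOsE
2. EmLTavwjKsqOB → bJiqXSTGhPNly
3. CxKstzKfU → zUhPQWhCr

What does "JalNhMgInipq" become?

gXIkEjDfKFMN

Looking at the pairs, the operation is to flip the case of every letter, then shift every letter 3 places backward in the alphabet (wrapping around).
Starting from "JalNhMgInipq": after the first operation, "jALnHmGiNIPQ"; after the second, "gXIkEjDfKFMN".
(Check on "jfLJoHlpSIrVh": → "JFljOhLPsiRvH" → "GCigLeIMpfOsE" ✓)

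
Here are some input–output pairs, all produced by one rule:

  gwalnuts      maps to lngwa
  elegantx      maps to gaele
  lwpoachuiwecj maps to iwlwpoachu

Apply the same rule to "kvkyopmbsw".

In each case the input is transformed by: delete the last 3 characters, then move the last 2 characters to the front (rotate right by 2).
Starting from "kvkyopmbsw": after the first operation, "kvkyopm"; after the second, "pmkvkyo".
(Check on "lwpoachuiwecj": → "lwpoachuiw" → "iwlwpoachu" ✓)

pmkvkyo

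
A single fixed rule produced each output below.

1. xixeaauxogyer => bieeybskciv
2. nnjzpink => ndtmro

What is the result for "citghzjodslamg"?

What's happening: delete the first 2 characters, then shift every letter 4 places forward in the alphabet (wrapping around).
"citghzjodslamg" → "tghzjodslamg" → "xkldnshwpeqk".

xkldnshwpeqk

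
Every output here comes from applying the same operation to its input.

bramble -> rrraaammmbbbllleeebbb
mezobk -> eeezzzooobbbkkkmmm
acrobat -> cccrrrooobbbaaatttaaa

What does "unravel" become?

nnnrrraaavvveeellluuu

In each case the input is transformed by: move the first character to the end, then repeat every character 3 times.
For "unravel", step one produces "nravelu"; step two turns that into "nnnrrraaavvveeellluuu".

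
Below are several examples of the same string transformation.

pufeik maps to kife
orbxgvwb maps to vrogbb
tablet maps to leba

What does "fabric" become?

Looking at the pairs, the operation is to sort the characters into reverse alphabetical order, then delete the first 2 characters.
Applying both steps to "fabric": "rifcba", then "fcba".

fcba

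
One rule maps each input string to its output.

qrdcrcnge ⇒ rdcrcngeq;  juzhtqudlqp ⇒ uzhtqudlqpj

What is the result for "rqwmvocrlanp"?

qwmvocrlanpr

What's happening: move the first character to the end.
For "rqwmvocrlanp" the result is "qwmvocrlanpr".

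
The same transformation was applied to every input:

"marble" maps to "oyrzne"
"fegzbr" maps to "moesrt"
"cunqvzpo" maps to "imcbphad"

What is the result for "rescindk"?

vaqxerfp

The rule is to shift every letter 13 places forward in the alphabet (wrapping around) — i.e. ROT13, then swap the front and back halves of the string.
Applying both steps to "rescindk": "erfpvaqx", then "vaqxerfp".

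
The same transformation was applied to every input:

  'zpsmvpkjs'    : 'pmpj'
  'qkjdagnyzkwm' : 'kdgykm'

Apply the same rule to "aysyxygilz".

The transformation: keep every other character starting from the second (positions 2nd, 4th, 6th, ...).
Doing the same to "aysyxygilz": "yyyiz".

yyyiz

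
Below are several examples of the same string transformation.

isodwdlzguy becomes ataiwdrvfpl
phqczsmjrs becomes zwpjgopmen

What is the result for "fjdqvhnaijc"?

Each output is the input with this applied: shift every letter 3 places backward in the alphabet (wrapping around), then move the first 3 characters to the end (rotate left by 3).
"fjdqvhnaijc" → "cgansekxfgz" → "nsekxfgzcga".

nsekxfgzcga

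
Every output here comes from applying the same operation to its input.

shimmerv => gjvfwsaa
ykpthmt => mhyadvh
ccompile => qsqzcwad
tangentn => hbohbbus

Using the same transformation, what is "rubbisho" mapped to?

Each output is the input with this applied: shift every letter 12 places backward in the alphabet (wrapping around), then take characters alternately from the front and the back (1st, last, 2nd, 2nd-last, ...).
Doing the same to "rubbisho": "fcivpgpw".

fcivpgpw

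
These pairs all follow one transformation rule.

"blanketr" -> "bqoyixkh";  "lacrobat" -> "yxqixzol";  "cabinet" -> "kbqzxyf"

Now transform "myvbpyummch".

jzejvsymvrj

The pattern: shift every letter 3 places backward in the alphabet (wrapping around), then move the last 3 characters to the front (rotate right by 3).
Starting from "myvbpyummch": after the first operation, "jvsymvrjjze"; after the second, "jzejvsymvrj".
(Check on "lacrobat": → "ixzolyxq" → "yxqixzol" ✓)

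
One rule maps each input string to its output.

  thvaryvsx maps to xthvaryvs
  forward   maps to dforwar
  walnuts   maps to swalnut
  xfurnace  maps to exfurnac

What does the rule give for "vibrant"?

Looking at the pairs, the operation is to move the last character to the front.
So "vibrant" becomes "tvibran".

tvibran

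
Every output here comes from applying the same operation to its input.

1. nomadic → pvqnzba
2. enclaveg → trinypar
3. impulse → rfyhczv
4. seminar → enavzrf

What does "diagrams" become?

The pattern: reverse the string, then shift every letter 13 places forward in the alphabet (wrapping around) — i.e. ROT13.
"diagrams" → "smargaid" → "fznetnvq".

fznetnvq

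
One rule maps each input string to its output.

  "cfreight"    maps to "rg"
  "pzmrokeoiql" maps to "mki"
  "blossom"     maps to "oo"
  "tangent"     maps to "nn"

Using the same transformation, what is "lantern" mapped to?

nr

In each case the input is transformed by: keep one character in every 3, starting at position 3 (positions 3rd, 6th, 9th, ...).
Doing the same to "lantern": "nr".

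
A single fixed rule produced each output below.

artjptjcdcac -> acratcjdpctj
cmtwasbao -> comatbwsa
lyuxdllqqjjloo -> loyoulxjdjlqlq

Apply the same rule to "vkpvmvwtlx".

vxklptvwmv

In each case the input is transformed by: take characters alternately from the front and the back (1st, last, 2nd, 2nd-last, ...).
So "vkpvmvwtlx" becomes "vxklptvwmv".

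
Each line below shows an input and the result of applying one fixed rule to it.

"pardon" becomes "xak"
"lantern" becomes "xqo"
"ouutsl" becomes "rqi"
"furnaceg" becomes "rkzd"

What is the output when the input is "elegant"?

idk

In each case the input is transformed by: shift every letter 3 places backward in the alphabet (wrapping around), then keep every other character starting from the second (positions 2nd, 4th, 6th, ...).
"elegant" → "bibdxkq" → "idk".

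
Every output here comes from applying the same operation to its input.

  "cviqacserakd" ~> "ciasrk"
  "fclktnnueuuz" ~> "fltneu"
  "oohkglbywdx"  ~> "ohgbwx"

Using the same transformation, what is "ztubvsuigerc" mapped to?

zuvugr

The transformation: keep every other character starting from the first (positions 1st, 3rd, 5th, ...).
On "ztubvsuigerc" that produces "zuvugr".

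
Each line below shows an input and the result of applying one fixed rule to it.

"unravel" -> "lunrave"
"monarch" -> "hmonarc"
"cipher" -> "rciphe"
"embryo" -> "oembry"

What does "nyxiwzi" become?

inyxiwz

In each case the input is transformed by: move the last character to the front.
Doing the same to "nyxiwzi": "inyxiwz".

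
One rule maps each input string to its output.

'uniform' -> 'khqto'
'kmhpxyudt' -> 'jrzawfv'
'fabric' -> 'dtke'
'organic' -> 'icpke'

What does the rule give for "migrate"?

itcvg

The rule is to delete the first 2 characters, then shift every letter 2 places forward in the alphabet (wrapping around).
Working it through for "migrate": intermediate "grate", final "itcvg".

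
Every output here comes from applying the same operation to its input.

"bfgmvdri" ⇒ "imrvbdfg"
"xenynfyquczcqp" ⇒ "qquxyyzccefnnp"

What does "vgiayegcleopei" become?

iilopvyaceeegg

The transformation: sort the characters into alphabetical order, then swap the front and back halves of the string.
"vgiayegcleopei" → "aceeeggiilopvy" → "iilopvyaceeegg".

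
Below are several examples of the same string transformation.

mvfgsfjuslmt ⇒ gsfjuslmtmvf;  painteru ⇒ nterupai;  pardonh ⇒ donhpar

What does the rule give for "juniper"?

iperjun

Each output is the input with this applied: move the first 3 characters to the end (rotate left by 3).
Applying that to "juniper" gives "iperjun".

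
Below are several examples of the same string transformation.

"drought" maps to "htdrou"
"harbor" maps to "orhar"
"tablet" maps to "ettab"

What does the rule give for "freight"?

htfrei

The pattern: move the last 2 characters to the front (rotate right by 2), then delete the last character.
Starting from "freight": after the first operation, "htfreig"; after the second, "htfrei".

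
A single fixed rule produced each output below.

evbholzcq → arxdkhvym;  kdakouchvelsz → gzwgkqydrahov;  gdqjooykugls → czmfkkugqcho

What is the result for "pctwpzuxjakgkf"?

lypslvqtfwgcgb

What's happening: shift every letter 4 places backward in the alphabet (wrapping around).
Applying that to "pctwpzuxjakgkf" gives "lypslvqtfwgcgb".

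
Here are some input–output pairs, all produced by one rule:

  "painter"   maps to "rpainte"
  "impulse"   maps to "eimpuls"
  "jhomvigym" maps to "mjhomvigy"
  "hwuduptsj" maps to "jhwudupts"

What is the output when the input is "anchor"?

The rule is to move the last character to the front.
"anchor" → "rancho".

rancho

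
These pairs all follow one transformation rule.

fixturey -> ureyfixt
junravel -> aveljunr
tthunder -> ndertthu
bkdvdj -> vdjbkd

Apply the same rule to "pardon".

Each output is the input with this applied: swap the front and back halves of the string.
For "pardon" the result is "donpar".

donpar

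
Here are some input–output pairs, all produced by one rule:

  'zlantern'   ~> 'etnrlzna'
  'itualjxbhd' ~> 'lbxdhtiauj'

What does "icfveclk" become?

The rule is to swap each adjacent pair of characters (1↔2, 3↔4, ...), then swap the front and back halves of the string.
"icfveclk" → "civfcekl" → "ceklcivf".

ceklcivf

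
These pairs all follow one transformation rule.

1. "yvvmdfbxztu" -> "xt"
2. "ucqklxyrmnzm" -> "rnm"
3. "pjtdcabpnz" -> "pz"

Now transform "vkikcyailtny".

Looking at the pairs, the operation is to keep every other character starting from the second (positions 2nd, 4th, 6th, ...), then delete the first 3 characters.
For "vkikcyailtny", step one produces "kkyity"; step two turns that into "ity".

ity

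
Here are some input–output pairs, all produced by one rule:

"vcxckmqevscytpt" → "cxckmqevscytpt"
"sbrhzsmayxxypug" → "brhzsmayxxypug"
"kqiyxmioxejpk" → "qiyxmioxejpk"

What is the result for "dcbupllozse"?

cbupllozse

The transformation: delete the first character.
For "dcbupllozse" the result is "cbupllozse".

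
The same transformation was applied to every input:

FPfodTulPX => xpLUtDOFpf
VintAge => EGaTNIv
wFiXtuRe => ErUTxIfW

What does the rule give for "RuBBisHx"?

XhSIbbUr

What's happening: flip the case of every letter, then reverse the string.
"RuBBisHx" → "rUbbIShX" → "XhSIbbUr".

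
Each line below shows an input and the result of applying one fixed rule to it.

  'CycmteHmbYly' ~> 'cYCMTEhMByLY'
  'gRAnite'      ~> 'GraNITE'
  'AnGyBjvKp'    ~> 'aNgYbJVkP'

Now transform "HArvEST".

haRVest

In each case the input is transformed by: flip the case of every letter.
For "HArvEST" the result is "haRVest".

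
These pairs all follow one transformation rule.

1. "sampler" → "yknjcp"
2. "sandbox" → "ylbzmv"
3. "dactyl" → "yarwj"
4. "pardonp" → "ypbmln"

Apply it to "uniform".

lgdmpk

The rule is to shift every letter 2 places backward in the alphabet (wrapping around), then delete the first character.
Applying that to "uniform" gives "lgdmpk".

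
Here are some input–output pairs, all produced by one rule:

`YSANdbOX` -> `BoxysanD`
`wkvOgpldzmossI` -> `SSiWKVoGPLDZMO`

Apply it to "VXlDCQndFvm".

fVMvxLdcqND

The rule is to move the last 3 characters to the front (rotate right by 3), then flip the case of every letter.
On "VXlDCQndFvm": the first step gives "FvmVXlDCQnd", and the second then gives "fVMvxLdcqND".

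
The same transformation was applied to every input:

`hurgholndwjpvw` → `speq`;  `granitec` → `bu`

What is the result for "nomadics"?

nj

The transformation: shift every letter 1 place forward in the alphabet (wrapping around), then keep one character in every 3, starting at position 3 (positions 3rd, 6th, 9th, ...).
Doing the same to "nomadics": "nj".
(Check on "hurgholndwjpvw": → "ivshipmoexkqwx" → "speq" ✓)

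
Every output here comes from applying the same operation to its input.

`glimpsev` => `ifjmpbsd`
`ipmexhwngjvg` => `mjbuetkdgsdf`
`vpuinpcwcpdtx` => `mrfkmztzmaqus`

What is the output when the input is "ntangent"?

qxkdbkqk

The rule is to move the first character to the end, then shift every letter 3 places backward in the alphabet (wrapping around).
Applying both steps to "ntangent": "tangentn", then "qxkdbkqk".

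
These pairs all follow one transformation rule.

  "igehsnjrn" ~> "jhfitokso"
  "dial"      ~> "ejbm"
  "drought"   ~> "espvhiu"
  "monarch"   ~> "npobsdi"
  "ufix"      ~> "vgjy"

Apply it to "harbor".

ibscps

In each case the input is transformed by: shift every letter 1 place forward in the alphabet (wrapping around).
So "harbor" becomes "ibscps".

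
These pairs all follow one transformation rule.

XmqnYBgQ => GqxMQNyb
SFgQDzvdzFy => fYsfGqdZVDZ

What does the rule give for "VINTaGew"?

EWvintAg

The transformation: flip the case of every letter, then move the last 2 characters to the front (rotate right by 2).
For "VINTaGew" the result is "EWvintAg".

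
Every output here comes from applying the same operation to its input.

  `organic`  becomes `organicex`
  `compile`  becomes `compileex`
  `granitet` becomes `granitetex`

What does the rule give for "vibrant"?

What's happening: append "ex".
For "vibrant" the result is "vibrantex".

vibrantex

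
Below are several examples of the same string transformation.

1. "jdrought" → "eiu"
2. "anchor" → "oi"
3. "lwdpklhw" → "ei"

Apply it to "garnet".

In each case the input is transformed by: shift every letter 1 place forward in the alphabet (wrapping around), then keep only the vowels.
Working it through for "garnet": intermediate "hbsofu", final "ou".

ou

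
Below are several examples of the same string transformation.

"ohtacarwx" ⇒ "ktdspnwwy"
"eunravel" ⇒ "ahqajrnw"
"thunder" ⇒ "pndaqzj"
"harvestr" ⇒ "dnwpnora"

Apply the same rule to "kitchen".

gjeapdy

Rule — shift every letter 4 places backward in the alphabet (wrapping around), then take characters alternately from the front and the back (1st, last, 2nd, 2nd-last, ...).
Working it through for "kitchen": intermediate "gepydaj", final "gjeapdy".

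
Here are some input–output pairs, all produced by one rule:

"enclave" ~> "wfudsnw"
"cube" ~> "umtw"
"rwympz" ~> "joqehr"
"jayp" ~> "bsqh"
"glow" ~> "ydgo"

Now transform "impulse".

What's happening: shift every letter 8 places backward in the alphabet (wrapping around).
For "impulse" the result is "aehmdkw".

aehmdkw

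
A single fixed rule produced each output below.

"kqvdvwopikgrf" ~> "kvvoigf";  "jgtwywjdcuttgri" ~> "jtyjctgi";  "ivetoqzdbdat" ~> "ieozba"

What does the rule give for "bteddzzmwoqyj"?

The transformation: keep every other character starting from the first (positions 1st, 3rd, 5th, ...).
"bteddzzmwoqyj" → "bedzwqj".

bedzwqj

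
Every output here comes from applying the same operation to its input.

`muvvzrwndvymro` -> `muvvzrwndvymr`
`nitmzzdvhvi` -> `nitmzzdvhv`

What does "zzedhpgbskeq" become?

The transformation: delete the last character.
So "zzedhpgbskeq" becomes "zzedhpgbske".

zzedhpgbske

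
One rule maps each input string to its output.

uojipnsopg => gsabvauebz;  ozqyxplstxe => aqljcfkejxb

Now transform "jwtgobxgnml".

vxiyfzssajn

Each output is the input with this applied: shift every letter 12 places forward in the alphabet (wrapping around), then take characters alternately from the front and the back (1st, last, 2nd, 2nd-last, ...).
For "jwtgobxgnml", step one produces "vifsanjszyx"; step two turns that into "vxiyfzssajn".
(Check on "uojipnsopg": → "gavubzeabs" → "gsabvauebz" ✓)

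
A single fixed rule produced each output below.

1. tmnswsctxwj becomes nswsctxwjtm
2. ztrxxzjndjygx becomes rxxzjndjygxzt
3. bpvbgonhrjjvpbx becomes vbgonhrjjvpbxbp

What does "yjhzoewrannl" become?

hzoewrannlyj

Rule — move the first 2 characters to the end (rotate left by 2).
"yjhzoewrannl" → "hzoewrannlyj".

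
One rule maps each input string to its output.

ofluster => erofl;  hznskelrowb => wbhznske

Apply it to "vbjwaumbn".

bnvbjw

In each case the input is transformed by: move the last 2 characters to the front (rotate right by 2), then delete the last 3 characters.
For "vbjwaumbn", step one produces "bnvbjwaum"; step two turns that into "bnvbjw".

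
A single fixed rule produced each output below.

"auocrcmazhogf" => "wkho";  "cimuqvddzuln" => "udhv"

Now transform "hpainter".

What's happening: shift every letter 8 places forward in the alphabet (wrapping around), then keep one character in every 3, starting at position 3 (positions 3rd, 6th, 9th, ...).
Working it through for "hpainter": intermediate "pxiqvbmz", final "ib".

ib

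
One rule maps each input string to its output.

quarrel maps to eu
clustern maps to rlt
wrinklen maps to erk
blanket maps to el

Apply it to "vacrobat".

aao

In each case the input is transformed by: move the last 3 characters to the front (rotate right by 3), then keep one character in every 3, starting at position 2 (positions 2nd, 5th, 8th, ...).
"vacrobat" → "batvacro" → "aao".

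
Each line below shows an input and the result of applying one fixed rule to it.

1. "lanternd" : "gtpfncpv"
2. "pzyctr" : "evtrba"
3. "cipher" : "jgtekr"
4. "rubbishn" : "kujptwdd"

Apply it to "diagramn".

tcopfkci

Looking at the pairs, the operation is to shift every letter 2 places forward in the alphabet (wrapping around), then swap the front and back halves of the string.
For "diagramn", step one produces "fkcitcop"; step two turns that into "tcopfkci".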